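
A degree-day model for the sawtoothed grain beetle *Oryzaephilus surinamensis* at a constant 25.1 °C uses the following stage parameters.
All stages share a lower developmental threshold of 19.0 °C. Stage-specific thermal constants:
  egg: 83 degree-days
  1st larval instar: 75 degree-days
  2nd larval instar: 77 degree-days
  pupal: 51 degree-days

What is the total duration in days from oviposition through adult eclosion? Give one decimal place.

Daily accumulation at 25.1 °C = 25.1 − 19.0 = 6.1 DD/day.
Total K = 83 + 75 + 77 + 51 = 286 DD.
Total duration = 286 / 6.1 = 46.885 ≈ 46.9 days.

46.9 days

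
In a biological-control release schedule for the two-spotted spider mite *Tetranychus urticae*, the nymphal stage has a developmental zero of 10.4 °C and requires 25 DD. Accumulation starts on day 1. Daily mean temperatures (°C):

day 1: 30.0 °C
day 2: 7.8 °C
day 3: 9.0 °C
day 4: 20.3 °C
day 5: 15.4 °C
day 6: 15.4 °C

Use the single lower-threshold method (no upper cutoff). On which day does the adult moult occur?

day 4

Daily DD above 10.4 °C: 19.6, 0.0, 0.0, 9.9, 5.0, 5.0.
Cumulative: 19.6, 19.6, 19.6, 29.5, 34.5, 39.5.
The total first reaches 25 DD on day 4.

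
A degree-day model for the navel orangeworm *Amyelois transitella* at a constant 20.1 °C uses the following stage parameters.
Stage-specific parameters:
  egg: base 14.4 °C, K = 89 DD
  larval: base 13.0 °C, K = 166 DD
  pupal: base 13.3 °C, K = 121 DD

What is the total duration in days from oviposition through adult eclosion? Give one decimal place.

egg: 89 / (20.1 − 14.4) = 89 / 5.7 = 15.614 d.
larval: 166 / (20.1 − 13.0) = 166 / 7.1 = 23.380 d.
pupal: 121 / (20.1 − 13.3) = 121 / 6.8 = 17.794 d.
Sum = 56.788 ≈ 56.8 days.

56.8 days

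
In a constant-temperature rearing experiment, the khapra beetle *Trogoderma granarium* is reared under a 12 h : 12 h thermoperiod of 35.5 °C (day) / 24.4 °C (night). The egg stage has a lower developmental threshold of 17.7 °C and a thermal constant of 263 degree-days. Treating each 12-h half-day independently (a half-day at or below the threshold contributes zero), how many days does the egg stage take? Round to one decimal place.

Day half: max(0, 35.5 − 17.7) × 0.5 = 17.8 × 0.5 = 8.90 DD.
Night half: max(0, 24.4 − 17.7) × 0.5 = 6.7 × 0.5 = 3.35 DD.
Per 24 h: 12.25 DD/day.
Duration = 263 / 12.25 = 21.469 ≈ 21.5 days.

21.5 days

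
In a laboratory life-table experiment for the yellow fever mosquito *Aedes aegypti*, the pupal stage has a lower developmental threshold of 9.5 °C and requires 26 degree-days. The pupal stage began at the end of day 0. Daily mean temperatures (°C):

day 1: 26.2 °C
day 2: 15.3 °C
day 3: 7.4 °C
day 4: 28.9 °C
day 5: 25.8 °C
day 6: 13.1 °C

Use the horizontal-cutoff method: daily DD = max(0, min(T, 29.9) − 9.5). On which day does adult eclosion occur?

day 4

Daily DD above 9.5 °C (capped at 20.4): 16.7, 5.8, 0.0, 19.4, 16.3, 3.6.
Cumulative: 16.7, 22.5, 22.5, 41.9, 58.2, 61.8.
The total first reaches 26 DD on day 4.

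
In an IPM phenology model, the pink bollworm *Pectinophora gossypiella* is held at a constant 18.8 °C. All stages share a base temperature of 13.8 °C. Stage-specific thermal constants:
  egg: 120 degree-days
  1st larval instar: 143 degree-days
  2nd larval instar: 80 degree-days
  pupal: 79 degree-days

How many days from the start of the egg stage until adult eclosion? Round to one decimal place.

Daily accumulation at 18.8 °C = 18.8 − 13.8 = 5.0 DD/day.
Total K = 120 + 143 + 80 + 79 = 422 DD.
Total duration = 422 / 5.0 = 84.400 ≈ 84.4 days.

84.4 days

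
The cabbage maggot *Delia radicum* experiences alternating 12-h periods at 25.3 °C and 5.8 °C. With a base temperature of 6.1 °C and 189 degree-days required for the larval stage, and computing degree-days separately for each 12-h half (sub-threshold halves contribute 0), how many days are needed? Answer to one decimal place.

Day half: max(0, 25.3 − 6.1) × 0.5 = 19.2 × 0.5 = 9.60 DD.
Night half: max(0, 5.8 − 6.1) × 0.5 = 0.0 × 0.5 = 0.00 DD.
Per 24 h: 9.60 DD/day.
Duration = 189 / 9.60 = 19.687 ≈ 19.7 days.

19.7 days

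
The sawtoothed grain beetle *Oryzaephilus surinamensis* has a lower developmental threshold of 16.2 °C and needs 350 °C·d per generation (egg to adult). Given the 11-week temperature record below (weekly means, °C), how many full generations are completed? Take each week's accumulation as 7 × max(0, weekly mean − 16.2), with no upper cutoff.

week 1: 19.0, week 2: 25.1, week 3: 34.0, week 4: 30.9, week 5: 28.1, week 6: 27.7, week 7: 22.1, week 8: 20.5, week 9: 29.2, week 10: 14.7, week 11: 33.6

Weekly DD (7 × max(0, T̄ − 16.2)): 19.6, 62.3, 124.6, 102.9, 83.3, 80.5, 41.3, 30.1, 91.0, 0.0, 121.8.
Season total = 757.4 DD.
Complete generations = ⌊757.4 / 350⌋ = 2.

2 generations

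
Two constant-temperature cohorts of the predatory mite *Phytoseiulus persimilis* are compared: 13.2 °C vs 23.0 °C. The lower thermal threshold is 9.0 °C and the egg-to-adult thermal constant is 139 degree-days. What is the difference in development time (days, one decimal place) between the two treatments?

At 13.2 °C: 139 / (13.2 − 9.0) = 139 / 4.2 = 33.095 d.
At 23.0 °C: 139 / (23.0 − 9.0) = 139 / 14.0 = 9.929 d.
Difference = |33.095 − 9.929| = 23.167 ≈ 23.2 days.

23.2 days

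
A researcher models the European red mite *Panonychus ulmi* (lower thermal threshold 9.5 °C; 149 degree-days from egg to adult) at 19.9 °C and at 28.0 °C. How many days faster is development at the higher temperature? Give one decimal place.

At 19.9 °C: 149 / (19.9 − 9.5) = 149 / 10.4 = 14.327 d.
At 28.0 °C: 149 / (28.0 − 9.5) = 149 / 18.5 = 8.054 d.
Difference = |14.327 − 8.054| = 6.273 ≈ 6.3 days.

6.3 days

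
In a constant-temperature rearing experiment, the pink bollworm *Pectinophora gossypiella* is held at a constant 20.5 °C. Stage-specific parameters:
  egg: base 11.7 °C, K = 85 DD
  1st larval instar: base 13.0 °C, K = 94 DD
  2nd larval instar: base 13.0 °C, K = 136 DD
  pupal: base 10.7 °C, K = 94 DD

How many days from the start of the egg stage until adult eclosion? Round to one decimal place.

49.9 days

egg: 85 / (20.5 − 11.7) = 85 / 8.8 = 9.659 d.
1st larval instar: 94 / (20.5 − 13.0) = 94 / 7.5 = 12.533 d.
2nd larval instar: 136 / (20.5 − 13.0) = 136 / 7.5 = 18.133 d.
pupal: 94 / (20.5 − 10.7) = 94 / 9.8 = 9.592 d.
Sum = 49.918 ≈ 49.9 days.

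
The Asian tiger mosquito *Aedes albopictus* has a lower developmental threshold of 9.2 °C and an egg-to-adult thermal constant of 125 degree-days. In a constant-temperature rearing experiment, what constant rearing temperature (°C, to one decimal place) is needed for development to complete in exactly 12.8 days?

Required daily accumulation = 125 / 12.8 = 9.766 DD/day.
T = T_base + 9.766 = 9.2 + 9.766 = 18.966 ≈ 19.0 °C.

19.0 °C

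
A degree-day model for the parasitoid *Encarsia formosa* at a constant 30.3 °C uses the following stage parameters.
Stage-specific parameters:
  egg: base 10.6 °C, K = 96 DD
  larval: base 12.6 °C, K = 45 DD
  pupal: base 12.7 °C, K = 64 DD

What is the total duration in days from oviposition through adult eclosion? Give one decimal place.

egg: 96 / (30.3 − 10.6) = 96 / 19.7 = 4.873 d.
larval: 45 / (30.3 − 12.6) = 45 / 17.7 = 2.542 d.
pupal: 64 / (30.3 − 12.7) = 64 / 17.6 = 3.636 d.
Sum = 11.052 ≈ 11.1 days.

11.1 days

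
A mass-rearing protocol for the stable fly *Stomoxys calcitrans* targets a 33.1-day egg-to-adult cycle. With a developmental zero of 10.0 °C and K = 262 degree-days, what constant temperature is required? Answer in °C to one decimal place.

17.9 °C

Required daily accumulation = 262 / 33.1 = 7.915 DD/day.
T = T_base + 7.915 = 10.0 + 7.915 = 17.915 ≈ 17.9 °C.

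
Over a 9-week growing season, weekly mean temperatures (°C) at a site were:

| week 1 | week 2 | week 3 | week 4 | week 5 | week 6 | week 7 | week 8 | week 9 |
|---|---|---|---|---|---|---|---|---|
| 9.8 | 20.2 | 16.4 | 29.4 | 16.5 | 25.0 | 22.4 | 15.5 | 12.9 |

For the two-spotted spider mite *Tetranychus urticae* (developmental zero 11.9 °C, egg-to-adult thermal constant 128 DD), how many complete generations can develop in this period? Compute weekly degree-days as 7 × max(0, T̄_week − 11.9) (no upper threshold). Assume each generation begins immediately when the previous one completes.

3 generations

Weekly DD (7 × max(0, T̄ − 11.9)): 0.0, 58.1, 31.5, 122.5, 32.2, 91.7, 73.5, 25.2, 7.0.
Season total = 441.7 DD.
Complete generations = ⌊441.7 / 128⌋ = 3.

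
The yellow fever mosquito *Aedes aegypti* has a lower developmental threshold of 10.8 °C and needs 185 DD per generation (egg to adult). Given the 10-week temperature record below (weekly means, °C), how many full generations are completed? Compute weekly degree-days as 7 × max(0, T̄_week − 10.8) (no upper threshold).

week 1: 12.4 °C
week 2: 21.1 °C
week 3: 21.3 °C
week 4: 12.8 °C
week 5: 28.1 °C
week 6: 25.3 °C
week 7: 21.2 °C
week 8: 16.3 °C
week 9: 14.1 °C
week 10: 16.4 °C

Weekly DD (7 × max(0, T̄ − 10.8)): 11.2, 72.1, 73.5, 14.0, 121.1, 101.5, 72.8, 38.5, 23.1, 39.2.
Season total = 567.0 DD.
Complete generations = ⌊567.0 / 185⌋ = 3.

3 generations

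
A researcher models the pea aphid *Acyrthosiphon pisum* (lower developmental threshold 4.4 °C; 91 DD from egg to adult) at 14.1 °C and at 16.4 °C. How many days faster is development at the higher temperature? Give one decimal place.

1.8 days

At 14.1 °C: 91 / (14.1 − 4.4) = 91 / 9.7 = 9.381 d.
At 16.4 °C: 91 / (16.4 − 4.4) = 91 / 12.0 = 7.583 d.
Difference = |9.381 − 7.583| = 1.798 ≈ 1.8 days.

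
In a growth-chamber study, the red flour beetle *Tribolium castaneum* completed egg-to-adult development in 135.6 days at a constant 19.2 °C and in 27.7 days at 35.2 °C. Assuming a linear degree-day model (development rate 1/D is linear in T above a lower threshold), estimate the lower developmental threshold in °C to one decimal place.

15.1 °C

Linear rate model ⇒ the product D·(T − T_b) is constant across temperatures.
135.6·(19.2 − T_b) = 27.7·(35.2 − T_b)
T_b = (135.6·19.2 − 27.7·35.2) / (135.6 − 27.7) = 1628.48 / 107.9 = 15.092 °C ≈ 15.1 °C.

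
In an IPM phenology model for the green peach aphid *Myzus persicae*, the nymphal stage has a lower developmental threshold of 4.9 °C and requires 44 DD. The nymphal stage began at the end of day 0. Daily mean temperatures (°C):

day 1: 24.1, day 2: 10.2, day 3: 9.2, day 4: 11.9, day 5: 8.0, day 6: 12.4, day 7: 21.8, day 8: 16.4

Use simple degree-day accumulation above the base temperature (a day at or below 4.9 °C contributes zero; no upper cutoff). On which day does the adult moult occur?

Daily DD above 4.9 °C: 19.2, 5.3, 4.3, 7.0, 3.1, 7.5, 16.9, 11.5.
Cumulative: 19.2, 24.5, 28.8, 35.8, 38.9, 46.4, 63.3, 74.8.
The total first reaches 44 DD on day 6.

day 6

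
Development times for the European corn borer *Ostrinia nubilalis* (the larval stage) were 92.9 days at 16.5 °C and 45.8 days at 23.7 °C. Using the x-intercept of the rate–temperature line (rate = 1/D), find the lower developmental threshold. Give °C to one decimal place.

9.5 °C

Linear rate model ⇒ the product D·(T − T_b) is constant across temperatures.
92.9·(16.5 − T_b) = 45.8·(23.7 − T_b)
T_b = (92.9·16.5 − 45.8·23.7) / (92.9 − 45.8) = 447.39 / 47.1 = 9.499 °C ≈ 9.5 °C.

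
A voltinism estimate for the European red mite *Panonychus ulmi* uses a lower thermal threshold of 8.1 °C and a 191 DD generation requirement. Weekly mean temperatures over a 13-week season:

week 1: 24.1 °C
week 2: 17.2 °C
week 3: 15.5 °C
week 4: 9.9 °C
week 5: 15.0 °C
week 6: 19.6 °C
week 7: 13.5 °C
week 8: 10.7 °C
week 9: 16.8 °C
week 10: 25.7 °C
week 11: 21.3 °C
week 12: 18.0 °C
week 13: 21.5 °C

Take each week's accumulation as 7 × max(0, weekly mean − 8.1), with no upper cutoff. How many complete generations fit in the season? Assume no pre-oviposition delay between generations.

4 generations

Weekly DD (7 × max(0, T̄ − 8.1)): 112.0, 63.7, 51.8, 12.6, 48.3, 80.5, 37.8, 18.2, 60.9, 123.2, 92.4, 69.3, 93.8.
Season total = 864.5 DD.
Complete generations = ⌊864.5 / 191⌋ = 4.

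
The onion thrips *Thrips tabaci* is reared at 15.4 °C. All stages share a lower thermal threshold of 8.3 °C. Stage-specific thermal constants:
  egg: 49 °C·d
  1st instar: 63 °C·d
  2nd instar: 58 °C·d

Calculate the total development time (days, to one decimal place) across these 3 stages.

Daily accumulation at 15.4 °C = 15.4 − 8.3 = 7.1 DD/day.
Total K = 49 + 63 + 58 = 170 DD.
Total duration = 170 / 7.1 = 23.944 ≈ 23.9 days.

23.9 days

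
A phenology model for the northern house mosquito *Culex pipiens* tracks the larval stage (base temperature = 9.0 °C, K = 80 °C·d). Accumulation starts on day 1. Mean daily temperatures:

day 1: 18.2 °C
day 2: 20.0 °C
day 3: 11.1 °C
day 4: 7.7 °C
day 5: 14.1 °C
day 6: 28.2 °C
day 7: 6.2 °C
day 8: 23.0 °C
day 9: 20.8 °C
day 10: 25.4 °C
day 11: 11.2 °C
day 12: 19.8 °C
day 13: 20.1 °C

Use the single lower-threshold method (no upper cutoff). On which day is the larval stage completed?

Daily DD above 9.0 °C: 9.2, 11.0, 2.1, 0.0, 5.1, 19.2, 0.0, 14.0, 11.8, 16.4, 2.2, 10.8, 11.1.
Cumulative: 9.2, 20.2, 22.3, 22.3, 27.4, 46.6, 46.6, 60.6, 72.4, 88.8, 91.0, 101.8, 112.9.
The total first reaches 80 DD on day 10.

day 10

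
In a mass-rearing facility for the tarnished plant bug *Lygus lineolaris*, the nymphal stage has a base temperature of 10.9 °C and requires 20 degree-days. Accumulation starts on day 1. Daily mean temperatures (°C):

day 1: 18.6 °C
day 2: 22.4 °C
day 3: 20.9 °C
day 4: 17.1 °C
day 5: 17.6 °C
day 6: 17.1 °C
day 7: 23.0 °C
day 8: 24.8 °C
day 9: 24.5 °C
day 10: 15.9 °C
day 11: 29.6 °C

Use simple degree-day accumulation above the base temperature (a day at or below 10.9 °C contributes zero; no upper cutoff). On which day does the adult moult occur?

day 3

Daily DD above 10.9 °C: 7.7, 11.5, 10.0, 6.2, 6.7, 6.2, 12.1, 13.9, 13.6, 5.0, 18.7.
Cumulative: 7.7, 19.2, 29.2, 35.4, 42.1, 48.3, 60.4, 74.3, 87.9, 92.9, 111.6.
The total first reaches 20 DD on day 3.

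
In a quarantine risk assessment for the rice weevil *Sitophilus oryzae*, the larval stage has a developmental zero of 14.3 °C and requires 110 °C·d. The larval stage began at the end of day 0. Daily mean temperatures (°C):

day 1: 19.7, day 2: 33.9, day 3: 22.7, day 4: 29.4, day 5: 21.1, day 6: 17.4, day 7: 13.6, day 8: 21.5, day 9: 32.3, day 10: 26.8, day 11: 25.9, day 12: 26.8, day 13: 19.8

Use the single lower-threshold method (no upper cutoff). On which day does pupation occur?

day 12

Daily DD above 14.3 °C: 5.4, 19.6, 8.4, 15.1, 6.8, 3.1, 0.0, 7.2, 18.0, 12.5, 11.6, 12.5, 5.5.
Cumulative: 5.4, 25.0, 33.4, 48.5, 55.3, 58.4, 58.4, 65.6, 83.6, 96.1, 107.7, 120.2, 125.7.
The total first reaches 110 DD on day 12.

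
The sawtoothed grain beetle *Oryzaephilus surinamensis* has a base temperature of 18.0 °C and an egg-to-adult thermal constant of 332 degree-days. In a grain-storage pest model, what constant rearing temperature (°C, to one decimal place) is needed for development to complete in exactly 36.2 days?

27.2 °C

Required daily accumulation = 332 / 36.2 = 9.171 DD/day.
T = T_base + 9.171 = 18.0 + 9.171 = 27.171 ≈ 27.2 °C.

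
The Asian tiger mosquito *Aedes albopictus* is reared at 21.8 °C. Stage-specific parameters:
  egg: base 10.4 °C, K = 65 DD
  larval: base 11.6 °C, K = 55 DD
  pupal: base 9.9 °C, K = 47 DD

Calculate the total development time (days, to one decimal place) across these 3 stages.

15.0 days

egg: 65 / (21.8 − 10.4) = 65 / 11.4 = 5.702 d.
larval: 55 / (21.8 − 11.6) = 55 / 10.2 = 5.392 d.
pupal: 47 / (21.8 − 9.9) = 47 / 11.9 = 3.950 d.
Sum = 15.043 ≈ 15.0 days.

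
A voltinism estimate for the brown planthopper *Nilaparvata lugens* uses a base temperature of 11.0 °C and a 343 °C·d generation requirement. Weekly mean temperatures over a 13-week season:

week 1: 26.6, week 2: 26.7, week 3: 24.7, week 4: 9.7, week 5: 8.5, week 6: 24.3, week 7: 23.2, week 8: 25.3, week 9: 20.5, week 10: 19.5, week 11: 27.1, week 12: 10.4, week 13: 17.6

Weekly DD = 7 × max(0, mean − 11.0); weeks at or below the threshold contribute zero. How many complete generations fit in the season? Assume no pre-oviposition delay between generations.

Weekly DD (7 × max(0, T̄ − 11.0)): 109.2, 109.9, 95.9, 0.0, 0.0, 93.1, 85.4, 100.1, 66.5, 59.5, 112.7, 0.0, 46.2.
Season total = 878.5 DD.
Complete generations = ⌊878.5 / 343⌋ = 2.

2 generations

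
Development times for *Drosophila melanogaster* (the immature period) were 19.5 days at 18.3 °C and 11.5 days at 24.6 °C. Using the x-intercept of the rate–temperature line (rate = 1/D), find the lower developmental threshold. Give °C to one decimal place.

9.2 °C

Under the model K = D·(T − T_b), so D₁·(T₁ − T_b) = D₂·(T₂ − T_b).
19.5·(18.3 − T_b) = 11.5·(24.6 − T_b)
T_b = (19.5·18.3 − 11.5·24.6) / (19.5 − 11.5) = 73.95 / 8.0 = 9.244 °C ≈ 9.2 °C.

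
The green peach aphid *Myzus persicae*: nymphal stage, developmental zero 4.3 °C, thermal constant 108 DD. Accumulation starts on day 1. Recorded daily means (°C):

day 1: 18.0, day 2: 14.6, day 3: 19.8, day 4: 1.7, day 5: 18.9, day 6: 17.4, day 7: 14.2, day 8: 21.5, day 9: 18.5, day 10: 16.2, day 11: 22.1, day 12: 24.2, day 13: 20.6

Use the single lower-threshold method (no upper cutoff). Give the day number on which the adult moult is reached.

day 9

Daily DD above 4.3 °C: 13.7, 10.3, 15.5, 0.0, 14.6, 13.1, 9.9, 17.2, 14.2, 11.9, 17.8, 19.9, 16.3.
Cumulative: 13.7, 24.0, 39.5, 39.5, 54.1, 67.2, 77.1, 94.3, 108.5, 120.4, 138.2, 158.1, 174.4.
The total first reaches 108 DD on day 9.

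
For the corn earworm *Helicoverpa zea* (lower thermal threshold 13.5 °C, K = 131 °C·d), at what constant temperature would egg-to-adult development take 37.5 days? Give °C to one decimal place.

Required daily accumulation = 131 / 37.5 = 3.493 DD/day.
T = T_base + 3.493 = 13.5 + 3.493 = 16.993 ≈ 17.0 °C.

17.0 °C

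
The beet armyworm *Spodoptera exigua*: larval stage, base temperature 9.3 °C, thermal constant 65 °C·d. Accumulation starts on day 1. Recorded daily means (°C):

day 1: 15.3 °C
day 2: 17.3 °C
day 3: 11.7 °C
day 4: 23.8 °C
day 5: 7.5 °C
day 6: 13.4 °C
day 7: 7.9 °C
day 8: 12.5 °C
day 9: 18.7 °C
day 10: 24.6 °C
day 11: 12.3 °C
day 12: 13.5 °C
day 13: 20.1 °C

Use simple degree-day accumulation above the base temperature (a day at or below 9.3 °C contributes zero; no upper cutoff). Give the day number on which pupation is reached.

day 11

Daily DD above 9.3 °C: 6.0, 8.0, 2.4, 14.5, 0.0, 4.1, 0.0, 3.2, 9.4, 15.3, 3.0, 4.2, 10.8.
Cumulative: 6.0, 14.0, 16.4, 30.9, 30.9, 35.0, 35.0, 38.2, 47.6, 62.9, 65.9, 70.1, 80.9.
The total first reaches 65 DD on day 11.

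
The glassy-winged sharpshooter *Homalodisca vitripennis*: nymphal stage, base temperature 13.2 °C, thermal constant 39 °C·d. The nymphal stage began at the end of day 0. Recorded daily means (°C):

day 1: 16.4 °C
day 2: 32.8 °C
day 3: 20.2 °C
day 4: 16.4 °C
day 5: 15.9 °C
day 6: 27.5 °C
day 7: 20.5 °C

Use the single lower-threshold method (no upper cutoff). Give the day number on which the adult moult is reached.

Daily DD above 13.2 °C: 3.2, 19.6, 7.0, 3.2, 2.7, 14.3, 7.3.
Cumulative: 3.2, 22.8, 29.8, 33.0, 35.7, 50.0, 57.3.
The total first reaches 39 DD on day 6.

day 6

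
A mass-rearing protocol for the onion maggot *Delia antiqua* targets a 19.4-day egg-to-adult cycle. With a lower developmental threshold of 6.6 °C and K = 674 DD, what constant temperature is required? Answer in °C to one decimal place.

Required daily accumulation = 674 / 19.4 = 34.742 DD/day.
T = T_base + 34.742 = 6.6 + 34.742 = 41.342 ≈ 41.3 °C.

41.3 °C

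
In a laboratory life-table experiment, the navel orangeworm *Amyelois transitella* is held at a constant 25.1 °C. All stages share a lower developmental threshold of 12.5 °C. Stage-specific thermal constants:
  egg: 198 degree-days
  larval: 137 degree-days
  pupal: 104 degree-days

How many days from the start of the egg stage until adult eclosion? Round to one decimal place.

34.8 days

Daily accumulation at 25.1 °C = 25.1 − 12.5 = 12.6 DD/day.
Total K = 198 + 137 + 104 = 439 DD.
Total duration = 439 / 12.6 = 34.841 ≈ 34.8 days.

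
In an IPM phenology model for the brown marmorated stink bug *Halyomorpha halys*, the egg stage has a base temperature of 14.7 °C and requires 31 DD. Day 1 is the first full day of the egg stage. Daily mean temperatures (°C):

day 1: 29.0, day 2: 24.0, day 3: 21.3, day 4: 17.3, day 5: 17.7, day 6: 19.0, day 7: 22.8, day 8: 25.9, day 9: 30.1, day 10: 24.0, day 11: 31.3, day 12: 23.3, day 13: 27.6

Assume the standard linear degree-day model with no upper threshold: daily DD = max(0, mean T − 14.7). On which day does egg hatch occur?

Daily DD above 14.7 °C: 14.3, 9.3, 6.6, 2.6, 3.0, 4.3, 8.1, 11.2, 15.4, 9.3, 16.6, 8.6, 12.9.
Cumulative: 14.3, 23.6, 30.2, 32.8, 35.8, 40.1, 48.2, 59.4, 74.8, 84.1, 100.7, 109.3, 122.2.
The total first reaches 31 DD on day 4.

day 4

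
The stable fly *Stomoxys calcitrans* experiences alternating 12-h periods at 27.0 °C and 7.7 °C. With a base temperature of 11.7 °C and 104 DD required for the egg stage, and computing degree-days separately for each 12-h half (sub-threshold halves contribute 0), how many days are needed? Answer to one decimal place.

13.6 days

Day half: max(0, 27.0 − 11.7) × 0.5 = 15.3 × 0.5 = 7.65 DD.
Night half: max(0, 7.7 − 11.7) × 0.5 = 0.0 × 0.5 = 0.00 DD.
Per 24 h: 7.65 DD/day.
Duration = 104 / 7.65 = 13.595 ≈ 13.6 days.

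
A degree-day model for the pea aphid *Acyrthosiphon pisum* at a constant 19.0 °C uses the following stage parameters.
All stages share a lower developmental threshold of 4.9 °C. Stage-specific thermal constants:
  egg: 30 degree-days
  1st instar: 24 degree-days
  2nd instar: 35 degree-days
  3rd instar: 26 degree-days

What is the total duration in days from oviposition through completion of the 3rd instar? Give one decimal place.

Daily accumulation at 19.0 °C = 19.0 − 4.9 = 14.1 DD/day.
Total K = 30 + 24 + 35 + 26 = 115 DD.
Total duration = 115 / 14.1 = 8.156 ≈ 8.2 days.

8.2 days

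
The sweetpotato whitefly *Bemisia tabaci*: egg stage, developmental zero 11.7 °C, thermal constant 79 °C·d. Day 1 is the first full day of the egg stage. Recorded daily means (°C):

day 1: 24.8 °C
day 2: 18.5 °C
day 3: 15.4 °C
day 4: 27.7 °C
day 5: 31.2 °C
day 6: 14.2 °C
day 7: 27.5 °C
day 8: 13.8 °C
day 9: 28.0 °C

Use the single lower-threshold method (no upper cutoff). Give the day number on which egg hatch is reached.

day 8

Daily DD above 11.7 °C: 13.1, 6.8, 3.7, 16.0, 19.5, 2.5, 15.8, 2.1, 16.3.
Cumulative: 13.1, 19.9, 23.6, 39.6, 59.1, 61.6, 77.4, 79.5, 95.8.
The total first reaches 79 DD on day 8.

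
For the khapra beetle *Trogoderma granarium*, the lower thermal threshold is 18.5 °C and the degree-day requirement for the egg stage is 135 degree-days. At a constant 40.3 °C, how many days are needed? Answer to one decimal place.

Daily accumulation = 40.3 − 18.5 = 21.8 DD/day.
Duration = 135 / 21.8 = 6.193 ≈ 6.2 days.

6.2 days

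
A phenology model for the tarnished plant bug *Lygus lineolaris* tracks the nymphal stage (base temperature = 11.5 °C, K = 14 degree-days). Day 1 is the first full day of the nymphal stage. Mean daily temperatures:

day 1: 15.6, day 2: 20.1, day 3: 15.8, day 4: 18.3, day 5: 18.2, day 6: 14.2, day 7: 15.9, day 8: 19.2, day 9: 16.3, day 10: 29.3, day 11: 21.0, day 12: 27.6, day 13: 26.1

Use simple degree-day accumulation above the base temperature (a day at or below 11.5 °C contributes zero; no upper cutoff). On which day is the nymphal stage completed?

Daily DD above 11.5 °C: 4.1, 8.6, 4.3, 6.8, 6.7, 2.7, 4.4, 7.7, 4.8, 17.8, 9.5, 16.1, 14.6.
Cumulative: 4.1, 12.7, 17.0, 23.8, 30.5, 33.2, 37.6, 45.3, 50.1, 67.9, 77.4, 93.5, 108.1.
The total first reaches 14 DD on day 3.

day 3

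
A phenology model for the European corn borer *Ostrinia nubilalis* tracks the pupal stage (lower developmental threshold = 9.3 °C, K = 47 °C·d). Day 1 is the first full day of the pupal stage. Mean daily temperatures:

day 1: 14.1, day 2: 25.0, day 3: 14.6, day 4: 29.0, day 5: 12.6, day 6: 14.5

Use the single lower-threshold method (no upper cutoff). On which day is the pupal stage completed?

day 5

Daily DD above 9.3 °C: 4.8, 15.7, 5.3, 19.7, 3.3, 5.2.
Cumulative: 4.8, 20.5, 25.8, 45.5, 48.8, 54.0.
The total first reaches 47 DD on day 5.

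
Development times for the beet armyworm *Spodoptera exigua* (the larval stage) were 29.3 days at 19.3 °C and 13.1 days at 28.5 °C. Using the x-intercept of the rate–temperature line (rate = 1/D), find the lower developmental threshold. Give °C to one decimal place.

Under the model K = D·(T − T_b), so D₁·(T₁ − T_b) = D₂·(T₂ − T_b).
29.3·(19.3 − T_b) = 13.1·(28.5 − T_b)
T_b = (29.3·19.3 − 13.1·28.5) / (29.3 − 13.1) = 192.14 / 16.2 = 11.860 °C ≈ 11.9 °C.

11.9 °C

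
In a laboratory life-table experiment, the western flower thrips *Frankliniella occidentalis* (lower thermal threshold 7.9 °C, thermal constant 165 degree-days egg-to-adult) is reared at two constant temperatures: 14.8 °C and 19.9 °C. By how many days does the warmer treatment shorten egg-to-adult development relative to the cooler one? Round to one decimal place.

At 14.8 °C: 165 / (14.8 − 7.9) = 165 / 6.9 = 23.913 d.
At 19.9 °C: 165 / (19.9 − 7.9) = 165 / 12.0 = 13.750 d.
Difference = |23.913 − 13.750| = 10.163 ≈ 10.2 days.

10.2 days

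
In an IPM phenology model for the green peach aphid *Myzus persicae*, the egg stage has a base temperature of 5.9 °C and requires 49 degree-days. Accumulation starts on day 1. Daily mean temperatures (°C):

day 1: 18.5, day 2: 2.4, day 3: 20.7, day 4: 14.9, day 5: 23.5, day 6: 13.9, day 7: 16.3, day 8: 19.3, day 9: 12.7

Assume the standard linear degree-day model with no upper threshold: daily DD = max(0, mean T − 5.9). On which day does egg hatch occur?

day 5

Daily DD above 5.9 °C: 12.6, 0.0, 14.8, 9.0, 17.6, 8.0, 10.4, 13.4, 6.8.
Cumulative: 12.6, 12.6, 27.4, 36.4, 54.0, 62.0, 72.4, 85.8, 92.6.
The total first reaches 49 DD on day 5.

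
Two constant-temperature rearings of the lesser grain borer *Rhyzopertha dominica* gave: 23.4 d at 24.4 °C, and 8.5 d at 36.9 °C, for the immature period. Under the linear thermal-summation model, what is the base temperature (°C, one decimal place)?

Under the model K = D·(T − T_b), so D₁·(T₁ − T_b) = D₂·(T₂ − T_b).
23.4·(24.4 − T_b) = 8.5·(36.9 − T_b)
T_b = (23.4·24.4 − 8.5·36.9) / (23.4 − 8.5) = 257.31 / 14.9 = 17.269 °C ≈ 17.3 °C.

17.3 °C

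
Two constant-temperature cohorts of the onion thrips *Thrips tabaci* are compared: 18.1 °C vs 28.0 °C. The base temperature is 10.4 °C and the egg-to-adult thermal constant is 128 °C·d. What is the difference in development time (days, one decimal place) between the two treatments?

9.4 days

At 18.1 °C: 128 / (18.1 − 10.4) = 128 / 7.7 = 16.623 d.
At 28.0 °C: 128 / (28.0 − 10.4) = 128 / 17.6 = 7.273 d.
Difference = |16.623 − 7.273| = 9.351 ≈ 9.4 days.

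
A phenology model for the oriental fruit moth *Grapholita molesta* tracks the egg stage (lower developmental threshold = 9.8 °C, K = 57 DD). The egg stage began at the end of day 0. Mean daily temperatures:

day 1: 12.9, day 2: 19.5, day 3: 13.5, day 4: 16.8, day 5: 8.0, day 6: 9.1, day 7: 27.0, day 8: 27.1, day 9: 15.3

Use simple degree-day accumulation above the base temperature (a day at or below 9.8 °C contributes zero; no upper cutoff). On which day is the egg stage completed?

Daily DD above 9.8 °C: 3.1, 9.7, 3.7, 7.0, 0.0, 0.0, 17.2, 17.3, 5.5.
Cumulative: 3.1, 12.8, 16.5, 23.5, 23.5, 23.5, 40.7, 58.0, 63.5.
The total first reaches 57 DD on day 8.

day 8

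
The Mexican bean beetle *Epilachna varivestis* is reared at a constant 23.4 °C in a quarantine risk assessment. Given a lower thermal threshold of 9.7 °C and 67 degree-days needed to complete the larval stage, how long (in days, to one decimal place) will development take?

Daily accumulation = 23.4 − 9.7 = 13.7 DD/day.
Duration = 67 / 13.7 = 4.891 ≈ 4.9 days.

4.9 days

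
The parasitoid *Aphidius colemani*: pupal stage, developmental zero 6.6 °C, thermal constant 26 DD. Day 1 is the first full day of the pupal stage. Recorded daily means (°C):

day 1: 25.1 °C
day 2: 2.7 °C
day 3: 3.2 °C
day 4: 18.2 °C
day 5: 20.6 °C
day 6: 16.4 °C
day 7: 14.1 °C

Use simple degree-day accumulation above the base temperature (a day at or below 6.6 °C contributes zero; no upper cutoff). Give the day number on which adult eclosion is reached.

Daily DD above 6.6 °C: 18.5, 0.0, 0.0, 11.6, 14.0, 9.8, 7.5.
Cumulative: 18.5, 18.5, 18.5, 30.1, 44.1, 53.9, 61.4.
The total first reaches 26 DD on day 4.

day 4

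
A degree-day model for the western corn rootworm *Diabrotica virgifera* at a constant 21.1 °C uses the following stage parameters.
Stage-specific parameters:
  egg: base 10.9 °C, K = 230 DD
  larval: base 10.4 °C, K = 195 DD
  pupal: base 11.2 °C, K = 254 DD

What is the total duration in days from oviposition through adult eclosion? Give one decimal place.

egg: 230 / (21.1 − 10.9) = 230 / 10.2 = 22.549 d.
larval: 195 / (21.1 − 10.4) = 195 / 10.7 = 18.224 d.
pupal: 254 / (21.1 − 11.2) = 254 / 9.9 = 25.657 d.
Sum = 66.430 ≈ 66.4 days.

66.4 days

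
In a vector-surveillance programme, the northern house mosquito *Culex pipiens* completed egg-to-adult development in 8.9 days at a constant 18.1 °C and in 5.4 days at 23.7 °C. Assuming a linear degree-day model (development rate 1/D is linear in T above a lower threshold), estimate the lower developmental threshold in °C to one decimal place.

9.5 °C

Linear rate model ⇒ the product D·(T − T_b) is constant across temperatures.
8.9·(18.1 − T_b) = 5.4·(23.7 − T_b)
T_b = (8.9·18.1 − 5.4·23.7) / (8.9 − 5.4) = 33.11 / 3.5 = 9.460 °C ≈ 9.5 °C.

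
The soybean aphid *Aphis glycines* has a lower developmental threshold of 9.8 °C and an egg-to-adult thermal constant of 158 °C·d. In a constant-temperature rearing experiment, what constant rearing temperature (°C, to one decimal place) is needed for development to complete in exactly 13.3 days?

Required daily accumulation = 158 / 13.3 = 11.880 DD/day.
T = T_base + 11.880 = 9.8 + 11.880 = 21.680 ≈ 21.7 °C.

21.7 °C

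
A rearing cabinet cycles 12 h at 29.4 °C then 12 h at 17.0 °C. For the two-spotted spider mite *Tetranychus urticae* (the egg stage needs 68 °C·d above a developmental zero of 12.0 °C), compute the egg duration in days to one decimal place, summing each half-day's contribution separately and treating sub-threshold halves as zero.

6.1 days

Day half: max(0, 29.4 − 12.0) × 0.5 = 17.4 × 0.5 = 8.70 DD.
Night half: max(0, 17.0 − 12.0) × 0.5 = 5.0 × 0.5 = 2.50 DD.
Per 24 h: 11.20 DD/day.
Duration = 68 / 11.20 = 6.071 ≈ 6.1 days.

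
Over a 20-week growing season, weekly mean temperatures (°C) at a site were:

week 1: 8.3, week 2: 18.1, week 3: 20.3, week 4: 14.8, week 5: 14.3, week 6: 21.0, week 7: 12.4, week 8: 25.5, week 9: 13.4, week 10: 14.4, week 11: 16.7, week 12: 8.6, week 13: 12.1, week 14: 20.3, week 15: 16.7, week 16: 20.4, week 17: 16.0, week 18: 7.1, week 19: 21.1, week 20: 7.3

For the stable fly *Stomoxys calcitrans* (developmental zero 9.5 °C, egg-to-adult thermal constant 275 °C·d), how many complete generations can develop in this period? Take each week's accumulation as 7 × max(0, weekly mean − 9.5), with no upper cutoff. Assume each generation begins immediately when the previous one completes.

3 generations

Weekly DD (7 × max(0, T̄ − 9.5)): 0.0, 60.2, 75.6, 37.1, 33.6, 80.5, 20.3, 112.0, 27.3, 34.3, 50.4, 0.0, 18.2, 75.6, 50.4, 76.3, 45.5, 0.0, 81.2, 0.0.
Season total = 878.5 DD.
Complete generations = ⌊878.5 / 275⌋ = 3.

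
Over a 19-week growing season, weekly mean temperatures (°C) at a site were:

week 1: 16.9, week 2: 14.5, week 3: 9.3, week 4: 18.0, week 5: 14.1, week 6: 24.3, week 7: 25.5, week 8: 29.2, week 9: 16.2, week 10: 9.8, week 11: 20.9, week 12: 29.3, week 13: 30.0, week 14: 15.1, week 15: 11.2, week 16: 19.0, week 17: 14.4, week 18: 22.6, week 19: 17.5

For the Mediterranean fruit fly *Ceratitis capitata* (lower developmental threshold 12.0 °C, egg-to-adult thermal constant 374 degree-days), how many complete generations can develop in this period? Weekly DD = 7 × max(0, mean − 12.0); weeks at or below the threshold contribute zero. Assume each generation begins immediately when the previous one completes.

Weekly DD (7 × max(0, T̄ − 12.0)): 34.3, 17.5, 0.0, 42.0, 14.7, 86.1, 94.5, 120.4, 29.4, 0.0, 62.3, 121.1, 126.0, 21.7, 0.0, 49.0, 16.8, 74.2, 38.5.
Season total = 948.5 DD.
Complete generations = ⌊948.5 / 374⌋ = 2.

2 generations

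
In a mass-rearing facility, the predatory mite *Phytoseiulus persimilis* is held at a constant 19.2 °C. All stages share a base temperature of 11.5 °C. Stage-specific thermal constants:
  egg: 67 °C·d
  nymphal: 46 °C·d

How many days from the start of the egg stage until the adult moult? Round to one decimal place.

Daily accumulation at 19.2 °C = 19.2 − 11.5 = 7.7 DD/day.
Total K = 67 + 46 = 113 DD.
Total duration = 113 / 7.7 = 14.675 ≈ 14.7 days.

14.7 days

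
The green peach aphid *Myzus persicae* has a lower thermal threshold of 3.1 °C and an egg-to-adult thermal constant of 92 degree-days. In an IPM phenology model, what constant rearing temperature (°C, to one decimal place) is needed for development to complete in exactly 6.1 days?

Required daily accumulation = 92 / 6.1 = 15.082 DD/day.
T = T_base + 15.082 = 3.1 + 15.082 = 18.182 ≈ 18.2 °C.

18.2 °C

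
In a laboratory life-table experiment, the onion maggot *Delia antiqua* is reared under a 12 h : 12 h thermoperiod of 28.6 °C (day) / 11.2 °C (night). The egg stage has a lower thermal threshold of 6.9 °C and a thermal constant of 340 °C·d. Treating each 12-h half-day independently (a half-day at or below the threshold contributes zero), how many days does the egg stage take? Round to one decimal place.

Day half: max(0, 28.6 − 6.9) × 0.5 = 21.7 × 0.5 = 10.85 DD.
Night half: max(0, 11.2 − 6.9) × 0.5 = 4.3 × 0.5 = 2.15 DD.
Per 24 h: 13.00 DD/day.
Duration = 340 / 13.00 = 26.154 ≈ 26.2 days.

26.2 days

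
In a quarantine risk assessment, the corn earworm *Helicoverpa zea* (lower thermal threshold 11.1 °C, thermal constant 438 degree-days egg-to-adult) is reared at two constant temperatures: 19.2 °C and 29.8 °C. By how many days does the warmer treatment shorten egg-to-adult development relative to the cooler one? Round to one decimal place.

30.7 days

At 19.2 °C: 438 / (19.2 − 11.1) = 438 / 8.1 = 54.074 d.
At 29.8 °C: 438 / (29.8 − 11.1) = 438 / 18.7 = 23.422 d.
Difference = |54.074 − 23.422| = 30.652 ≈ 30.7 days.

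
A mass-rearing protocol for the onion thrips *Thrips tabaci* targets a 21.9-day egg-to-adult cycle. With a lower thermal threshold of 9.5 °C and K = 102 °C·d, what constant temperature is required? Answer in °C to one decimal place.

14.2 °C

Required daily accumulation = 102 / 21.9 = 4.658 DD/day.
T = T_base + 4.658 = 9.5 + 4.658 = 14.158 ≈ 14.2 °C.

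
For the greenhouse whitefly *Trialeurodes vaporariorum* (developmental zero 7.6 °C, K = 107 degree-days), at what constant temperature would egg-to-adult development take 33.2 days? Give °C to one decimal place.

Required daily accumulation = 107 / 33.2 = 3.223 DD/day.
T = T_base + 3.223 = 7.6 + 3.223 = 10.823 ≈ 10.8 °C.

10.8 °C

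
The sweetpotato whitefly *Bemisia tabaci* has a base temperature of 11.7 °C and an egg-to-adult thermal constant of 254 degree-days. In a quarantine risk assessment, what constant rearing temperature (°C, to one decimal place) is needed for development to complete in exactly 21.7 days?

23.4 °C

Required daily accumulation = 254 / 21.7 = 11.705 DD/day.
T = T_base + 11.705 = 11.7 + 11.705 = 23.405 ≈ 23.4 °C.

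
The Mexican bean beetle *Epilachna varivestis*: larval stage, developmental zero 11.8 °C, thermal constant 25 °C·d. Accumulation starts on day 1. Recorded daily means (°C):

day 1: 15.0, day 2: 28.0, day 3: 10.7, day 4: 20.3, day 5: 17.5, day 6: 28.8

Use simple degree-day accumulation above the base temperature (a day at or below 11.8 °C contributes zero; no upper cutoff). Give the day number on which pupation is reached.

Daily DD above 11.8 °C: 3.2, 16.2, 0.0, 8.5, 5.7, 17.0.
Cumulative: 3.2, 19.4, 19.4, 27.9, 33.6, 50.6.
The total first reaches 25 DD on day 4.

day 4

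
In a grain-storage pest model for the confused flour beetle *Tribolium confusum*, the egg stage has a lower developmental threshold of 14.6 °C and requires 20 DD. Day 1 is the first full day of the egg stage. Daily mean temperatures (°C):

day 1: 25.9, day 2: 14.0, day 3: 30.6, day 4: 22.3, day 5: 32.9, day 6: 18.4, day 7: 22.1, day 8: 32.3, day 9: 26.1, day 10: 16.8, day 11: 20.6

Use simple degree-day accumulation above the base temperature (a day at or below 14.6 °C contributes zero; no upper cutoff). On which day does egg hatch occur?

Daily DD above 14.6 °C: 11.3, 0.0, 16.0, 7.7, 18.3, 3.8, 7.5, 17.7, 11.5, 2.2, 6.0.
Cumulative: 11.3, 11.3, 27.3, 35.0, 53.3, 57.1, 64.6, 82.3, 93.8, 96.0, 102.0.
The total first reaches 20 DD on day 3.

day 3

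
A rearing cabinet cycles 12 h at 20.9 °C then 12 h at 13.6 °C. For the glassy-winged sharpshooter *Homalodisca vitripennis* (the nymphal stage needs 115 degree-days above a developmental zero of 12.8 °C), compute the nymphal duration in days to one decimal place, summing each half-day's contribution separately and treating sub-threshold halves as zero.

25.8 days

Day half: max(0, 20.9 − 12.8) × 0.5 = 8.1 × 0.5 = 4.05 DD.
Night half: max(0, 13.6 − 12.8) × 0.5 = 0.8 × 0.5 = 0.40 DD.
Per 24 h: 4.45 DD/day.
Duration = 115 / 4.45 = 25.843 ≈ 25.8 days.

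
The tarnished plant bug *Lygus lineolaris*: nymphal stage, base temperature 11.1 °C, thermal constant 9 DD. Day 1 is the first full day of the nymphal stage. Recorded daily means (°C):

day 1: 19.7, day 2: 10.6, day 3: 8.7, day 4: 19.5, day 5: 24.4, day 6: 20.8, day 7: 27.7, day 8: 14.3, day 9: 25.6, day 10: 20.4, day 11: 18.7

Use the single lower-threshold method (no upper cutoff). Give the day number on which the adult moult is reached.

day 4

Daily DD above 11.1 °C: 8.6, 0.0, 0.0, 8.4, 13.3, 9.7, 16.6, 3.2, 14.5, 9.3, 7.6.
Cumulative: 8.6, 8.6, 8.6, 17.0, 30.3, 40.0, 56.6, 59.8, 74.3, 83.6, 91.2.
The total first reaches 9 DD on day 4.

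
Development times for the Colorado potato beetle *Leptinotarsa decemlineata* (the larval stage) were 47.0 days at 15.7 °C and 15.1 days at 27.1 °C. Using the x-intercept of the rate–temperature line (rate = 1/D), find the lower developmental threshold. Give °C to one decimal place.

Under the model K = D·(T − T_b), so D₁·(T₁ − T_b) = D₂·(T₂ − T_b).
47.0·(15.7 − T_b) = 15.1·(27.1 − T_b)
T_b = (47.0·15.7 − 15.1·27.1) / (47.0 − 15.1) = 328.69 / 31.9 = 10.304 °C ≈ 10.3 °C.

10.3 °C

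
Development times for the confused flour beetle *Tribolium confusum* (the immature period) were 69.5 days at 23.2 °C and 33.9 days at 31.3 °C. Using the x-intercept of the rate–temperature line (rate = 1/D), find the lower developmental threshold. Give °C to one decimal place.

Linear rate model ⇒ the product D·(T − T_b) is constant across temperatures.
69.5·(23.2 − T_b) = 33.9·(31.3 − T_b)
T_b = (69.5·23.2 − 33.9·31.3) / (69.5 − 33.9) = 551.33 / 35.6 = 15.487 °C ≈ 15.5 °C.

15.5 °C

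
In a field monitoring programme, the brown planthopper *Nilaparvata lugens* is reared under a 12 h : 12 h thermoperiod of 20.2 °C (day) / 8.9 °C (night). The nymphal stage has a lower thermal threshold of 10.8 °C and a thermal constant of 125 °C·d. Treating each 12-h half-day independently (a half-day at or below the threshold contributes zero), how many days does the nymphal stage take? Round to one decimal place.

26.6 days

Day half: max(0, 20.2 − 10.8) × 0.5 = 9.4 × 0.5 = 4.70 DD.
Night half: max(0, 8.9 − 10.8) × 0.5 = 0.0 × 0.5 = 0.00 DD.
Per 24 h: 4.70 DD/day.
Duration = 125 / 4.70 = 26.596 ≈ 26.6 days.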